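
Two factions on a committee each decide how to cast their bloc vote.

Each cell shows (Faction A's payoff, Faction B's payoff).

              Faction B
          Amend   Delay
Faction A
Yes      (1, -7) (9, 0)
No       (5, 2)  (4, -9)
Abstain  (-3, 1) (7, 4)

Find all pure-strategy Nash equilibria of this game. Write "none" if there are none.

The pure Nash equilibria are (Yes, Delay) and (No, Amend).

Check each profile: it is a Nash equilibrium iff no player can strictly gain by switching unilaterally.
(Yes, Amend): Faction A can switch to No (1 → 5). Not NE.
(Yes, Delay): Faction A gets 9, best alternative 7; Faction B gets 0, best alternative -7. No profitable deviation — NE.
(No, Amend): Faction A gets 5, best alternative 1; Faction B gets 2, best alternative -9. No profitable deviation — NE.
(No, Delay): Faction A can switch to Yes (4 → 9). Not NE.
(Abstain, Amend): Faction A can switch to Yes (-3 → 1). Not NE.
(Abstain, Delay): Faction A can switch to Yes (7 → 9). Not NE.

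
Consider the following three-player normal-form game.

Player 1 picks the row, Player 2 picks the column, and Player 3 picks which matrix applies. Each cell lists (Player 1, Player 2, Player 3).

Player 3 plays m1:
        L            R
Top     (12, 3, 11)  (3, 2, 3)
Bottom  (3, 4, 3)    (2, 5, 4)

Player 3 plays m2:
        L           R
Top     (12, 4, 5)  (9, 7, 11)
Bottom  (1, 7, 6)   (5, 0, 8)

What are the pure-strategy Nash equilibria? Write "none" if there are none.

The pure Nash equilibria are (Top, L, m1), (Top, R, m2).

Player 1 against (L, m1): payoffs 12, 3 → best response Top.
Player 1 against (L, m2): payoffs 12, 1 → best response Top.
Player 1 against (R, m1): payoffs 3, 2 → best response Top.
Player 1 against (R, m2): payoffs 9, 5 → best response Top.
Player 2 against (Top, m1): payoffs 3, 2 → best response L.
Player 2 against (Top, m2): payoffs 4, 7 → best response R.
Player 2 against (Bottom, m1): payoffs 4, 5 → best response R.
Player 2 against (Bottom, m2): payoffs 7, 0 → best response L.
Player 3 against (Top, L): payoffs 11, 5 → best response m1.
Player 3 against (Top, R): payoffs 3, 11 → best response m2.
Player 3 against (Bottom, L): payoffs 3, 6 → best response m2.
Player 3 against (Bottom, R): payoffs 4, 8 → best response m2.
Mutual best responses: (Top, L, m1); (Top, R, m2).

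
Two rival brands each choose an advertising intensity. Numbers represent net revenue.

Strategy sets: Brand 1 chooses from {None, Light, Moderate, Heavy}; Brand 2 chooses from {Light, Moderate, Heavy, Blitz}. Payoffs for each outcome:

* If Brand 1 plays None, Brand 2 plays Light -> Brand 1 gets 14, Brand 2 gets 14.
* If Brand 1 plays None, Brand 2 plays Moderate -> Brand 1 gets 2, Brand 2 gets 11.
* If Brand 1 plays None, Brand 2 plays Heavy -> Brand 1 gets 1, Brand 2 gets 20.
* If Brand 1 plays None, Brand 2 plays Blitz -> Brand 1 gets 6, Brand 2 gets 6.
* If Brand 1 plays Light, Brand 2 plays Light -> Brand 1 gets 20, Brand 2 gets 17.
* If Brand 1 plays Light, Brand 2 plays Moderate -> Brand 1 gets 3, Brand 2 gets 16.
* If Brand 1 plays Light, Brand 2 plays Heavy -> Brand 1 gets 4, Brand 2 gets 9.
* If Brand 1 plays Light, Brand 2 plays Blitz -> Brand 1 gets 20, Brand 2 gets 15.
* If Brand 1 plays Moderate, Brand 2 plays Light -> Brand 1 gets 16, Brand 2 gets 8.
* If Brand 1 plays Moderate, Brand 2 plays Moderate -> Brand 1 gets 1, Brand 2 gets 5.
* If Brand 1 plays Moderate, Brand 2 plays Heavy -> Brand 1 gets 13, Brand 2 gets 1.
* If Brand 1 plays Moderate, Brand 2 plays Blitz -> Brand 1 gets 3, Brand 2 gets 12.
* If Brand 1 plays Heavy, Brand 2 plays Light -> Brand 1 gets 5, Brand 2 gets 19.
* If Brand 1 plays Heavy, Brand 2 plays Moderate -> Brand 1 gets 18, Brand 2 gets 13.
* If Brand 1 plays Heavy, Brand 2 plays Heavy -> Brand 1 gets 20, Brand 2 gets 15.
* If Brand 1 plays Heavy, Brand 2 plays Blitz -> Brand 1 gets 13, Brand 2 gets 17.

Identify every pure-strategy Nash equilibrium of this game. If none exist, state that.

The unique pure-strategy Nash equilibrium is (Light, Light).

For each player, find the best response to each opponent profile; mutual best responses are the pure NE.
Brand 1 against Light: payoffs 14, 20, 16, 5 → best response Light.
Brand 1 against Moderate: payoffs 2, 3, 1, 18 → best response Heavy.
Brand 1 against Heavy: payoffs 1, 4, 13, 20 → best response Heavy.
Brand 1 against Blitz: payoffs 6, 20, 3, 13 → best response Light.
Brand 2 against None: payoffs 14, 11, 20, 6 → best response Heavy.
Brand 2 against Light: payoffs 17, 16, 9, 15 → best response Light.
Brand 2 against Moderate: payoffs 8, 5, 1, 12 → best response Blitz.
Brand 2 against Heavy: payoffs 19, 13, 15, 17 → best response Light.
Mutual best responses: (Light, Light).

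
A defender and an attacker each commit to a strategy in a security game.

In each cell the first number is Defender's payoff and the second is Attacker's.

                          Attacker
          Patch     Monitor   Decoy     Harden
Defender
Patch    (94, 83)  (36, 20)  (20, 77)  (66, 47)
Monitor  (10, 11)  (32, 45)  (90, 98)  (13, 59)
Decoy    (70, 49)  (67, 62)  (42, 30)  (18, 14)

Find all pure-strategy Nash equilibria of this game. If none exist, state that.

The pure Nash equilibria are (Patch, Patch); (Monitor, Decoy); (Decoy, Monitor).

For each player, find the best response to each opponent profile; mutual best responses are the pure NE.
Defender against Patch: payoffs 94, 10, 70 → best response Patch.
Defender against Monitor: payoffs 36, 32, 67 → best response Decoy.
Defender against Decoy: payoffs 20, 90, 42 → best response Monitor.
Defender against Harden: payoffs 66, 13, 18 → best response Patch.
Attacker against Patch: payoffs 83, 20, 77, 47 → best response Patch.
Attacker against Monitor: payoffs 11, 45, 98, 59 → best response Decoy.
Attacker against Decoy: payoffs 49, 62, 30, 14 → best response Monitor.
Mutual best responses: (Patch, Patch); (Monitor, Decoy); (Decoy, Monitor).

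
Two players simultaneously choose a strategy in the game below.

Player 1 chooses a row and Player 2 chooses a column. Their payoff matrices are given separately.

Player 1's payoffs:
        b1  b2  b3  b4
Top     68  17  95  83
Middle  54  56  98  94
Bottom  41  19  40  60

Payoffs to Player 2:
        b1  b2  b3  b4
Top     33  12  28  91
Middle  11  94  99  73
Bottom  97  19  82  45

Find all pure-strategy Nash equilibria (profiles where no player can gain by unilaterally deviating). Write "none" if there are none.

Player 1 against b1: payoffs 68, 54, 41 → best response Top.
Player 1 against b2: payoffs 17, 56, 19 → best response Middle.
Player 1 against b3: payoffs 95, 98, 40 → best response Middle.
Player 1 against b4: payoffs 83, 94, 60 → best response Middle.
Player 2 against Top: payoffs 33, 12, 28, 91 → best response b4.
Player 2 against Middle: payoffs 11, 94, 99, 73 → best response b3.
Player 2 against Bottom: payoffs 97, 19, 82, 45 → best response b1.
Mutual best responses: (Middle, b3).

The unique pure-strategy Nash equilibrium is (Middle, b3).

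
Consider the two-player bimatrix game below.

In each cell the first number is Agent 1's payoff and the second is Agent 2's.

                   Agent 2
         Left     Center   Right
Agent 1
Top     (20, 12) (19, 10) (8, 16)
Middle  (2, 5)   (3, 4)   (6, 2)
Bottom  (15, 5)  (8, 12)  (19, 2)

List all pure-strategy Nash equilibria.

Mark each player's best response to every combination of opponents' strategies; a profile where every player is best-responding is a pure Nash equilibrium.
Agent 1 against Left: payoffs 20, 2, 15 → best response Top.
Agent 1 against Center: payoffs 19, 3, 8 → best response Top.
Agent 1 against Right: payoffs 8, 6, 19 → best response Bottom.
Agent 2 against Top: payoffs 12, 10, 16 → best response Right.
Agent 2 against Middle: payoffs 5, 4, 2 → best response Left.
Agent 2 against Bottom: payoffs 5, 12, 2 → best response Center.
No profile is a mutual best response for all players.

There is no pure-strategy Nash equilibrium.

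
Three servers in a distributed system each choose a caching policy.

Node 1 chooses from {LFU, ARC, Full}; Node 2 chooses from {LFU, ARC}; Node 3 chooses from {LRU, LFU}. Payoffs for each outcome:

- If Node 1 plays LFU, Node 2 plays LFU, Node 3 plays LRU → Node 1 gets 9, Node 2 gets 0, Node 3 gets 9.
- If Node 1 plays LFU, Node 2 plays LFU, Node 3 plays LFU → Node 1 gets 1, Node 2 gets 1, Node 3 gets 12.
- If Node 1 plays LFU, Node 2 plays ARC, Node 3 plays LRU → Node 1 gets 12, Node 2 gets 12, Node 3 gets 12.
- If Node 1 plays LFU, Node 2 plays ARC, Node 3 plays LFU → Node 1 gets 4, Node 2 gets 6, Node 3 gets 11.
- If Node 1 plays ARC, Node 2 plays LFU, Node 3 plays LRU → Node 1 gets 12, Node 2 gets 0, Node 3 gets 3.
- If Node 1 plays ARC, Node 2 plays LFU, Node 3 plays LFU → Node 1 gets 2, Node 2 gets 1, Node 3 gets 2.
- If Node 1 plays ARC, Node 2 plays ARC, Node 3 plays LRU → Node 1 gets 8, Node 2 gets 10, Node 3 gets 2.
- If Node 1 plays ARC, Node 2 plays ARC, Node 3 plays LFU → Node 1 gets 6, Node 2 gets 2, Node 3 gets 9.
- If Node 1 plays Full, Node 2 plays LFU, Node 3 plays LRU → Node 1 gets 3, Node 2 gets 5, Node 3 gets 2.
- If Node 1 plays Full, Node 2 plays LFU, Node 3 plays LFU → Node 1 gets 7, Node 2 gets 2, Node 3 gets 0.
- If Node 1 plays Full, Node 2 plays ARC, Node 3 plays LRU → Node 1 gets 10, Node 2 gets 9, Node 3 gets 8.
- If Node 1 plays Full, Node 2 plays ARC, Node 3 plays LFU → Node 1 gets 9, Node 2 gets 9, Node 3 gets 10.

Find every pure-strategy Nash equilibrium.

For each strategy profile, look for a profitable unilateral deviation.
(LFU, LFU, LRU): Node 1 can switch to ARC (9 → 12). Not NE.
(LFU, LFU, LFU): Node 1 can switch to ARC (1 → 2). Not NE.
(LFU, ARC, LRU): Node 1 gets 12, best alternative 10; Node 2 gets 12, best alternative 0; Node 3 gets 12, best alternative 11. No profitable deviation — NE.
(LFU, ARC, LFU): Node 1 can switch to ARC (4 → 6). Not NE.
(ARC, LFU, LRU): Node 2 can switch to ARC (0 → 10). Not NE.
(ARC, LFU, LFU): Node 1 can switch to Full (2 → 7). Not NE.
(ARC, ARC, LRU): Node 1 can switch to LFU (8 → 12). Not NE.
(ARC, ARC, LFU): Node 1 can switch to Full (6 → 9). Not NE.
(Full, LFU, LRU): Node 1 can switch to LFU (3 → 9). Not NE.
(Full, LFU, LFU): Node 2 can switch to ARC (2 → 9). Not NE.
(Full, ARC, LRU): Node 1 can switch to LFU (10 → 12). Not NE.
(Full, ARC, LFU): Node 1 gets 9, best alternative 6; Node 2 gets 9, best alternative 2; Node 3 gets 10, best alternative 8. No profitable deviation — NE.

Pure-strategy Nash equilibria: (LFU, ARC, LRU); (Full, ARC, LFU)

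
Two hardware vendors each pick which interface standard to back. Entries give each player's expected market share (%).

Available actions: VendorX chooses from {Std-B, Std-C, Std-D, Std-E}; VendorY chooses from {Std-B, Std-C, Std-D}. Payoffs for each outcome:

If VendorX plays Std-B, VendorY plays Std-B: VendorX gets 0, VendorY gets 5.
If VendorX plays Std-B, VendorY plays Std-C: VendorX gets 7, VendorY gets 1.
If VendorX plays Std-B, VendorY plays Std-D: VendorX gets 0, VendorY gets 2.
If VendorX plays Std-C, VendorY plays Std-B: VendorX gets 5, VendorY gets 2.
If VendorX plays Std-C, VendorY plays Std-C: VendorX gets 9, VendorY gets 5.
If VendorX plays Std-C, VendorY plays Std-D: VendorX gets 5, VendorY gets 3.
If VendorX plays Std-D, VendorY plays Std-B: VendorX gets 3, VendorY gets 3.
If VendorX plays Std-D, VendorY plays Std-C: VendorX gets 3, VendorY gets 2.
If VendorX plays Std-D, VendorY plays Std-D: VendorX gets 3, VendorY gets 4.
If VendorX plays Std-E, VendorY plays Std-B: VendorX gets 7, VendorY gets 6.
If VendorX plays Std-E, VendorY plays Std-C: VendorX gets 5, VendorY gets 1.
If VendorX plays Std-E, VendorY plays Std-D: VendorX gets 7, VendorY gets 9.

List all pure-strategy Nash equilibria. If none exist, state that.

For each strategy profile, look for a profitable unilateral deviation.
(Std-B, Std-B): VendorX can switch to Std-C (0 → 5). Not NE.
(Std-B, Std-C): VendorX can switch to Std-C (7 → 9). Not NE.
(Std-B, Std-D): VendorX can switch to Std-C (0 → 5). Not NE.
(Std-C, Std-B): VendorX can switch to Std-E (5 → 7). Not NE.
(Std-C, Std-C): VendorX gets 9, best alternative 7; VendorY gets 5, best alternative 3. No profitable deviation — NE.
(Std-C, Std-D): VendorX can switch to Std-E (5 → 7). Not NE.
(Std-D, Std-B): VendorX can switch to Std-C (3 → 5). Not NE.
(Std-D, Std-C): VendorX can switch to Std-B (3 → 7). Not NE.
(Std-D, Std-D): VendorX can switch to Std-C (3 → 5). Not NE.
(Std-E, Std-B): VendorY can switch to Std-D (6 → 9). Not NE.
(Std-E, Std-C): VendorX can switch to Std-B (5 → 7). Not NE.
(Std-E, Std-D): VendorX gets 7, best alternative 5; VendorY gets 9, best alternative 6. No profitable deviation — NE.

(Std-C, Std-C); (Std-E, Std-D)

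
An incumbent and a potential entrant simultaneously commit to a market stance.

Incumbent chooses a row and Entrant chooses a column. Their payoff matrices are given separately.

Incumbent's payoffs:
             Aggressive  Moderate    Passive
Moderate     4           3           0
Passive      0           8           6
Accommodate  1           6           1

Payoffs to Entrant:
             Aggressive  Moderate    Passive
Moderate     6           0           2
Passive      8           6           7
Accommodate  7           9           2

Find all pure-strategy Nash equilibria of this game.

For each player, find the best response to each opponent profile; mutual best responses are the pure NE.
Incumbent against Aggressive: payoffs 4, 0, 1 → best response Moderate.
Incumbent against Moderate: payoffs 3, 8, 6 → best response Passive.
Incumbent against Passive: payoffs 0, 6, 1 → best response Passive.
Entrant against Moderate: payoffs 6, 0, 2 → best response Aggressive.
Entrant against Passive: payoffs 8, 6, 7 → best response Aggressive.
Entrant against Accommodate: payoffs 7, 9, 2 → best response Moderate.
Mutual best responses: (Moderate, Aggressive).

Pure NE: (Moderate, Aggressive)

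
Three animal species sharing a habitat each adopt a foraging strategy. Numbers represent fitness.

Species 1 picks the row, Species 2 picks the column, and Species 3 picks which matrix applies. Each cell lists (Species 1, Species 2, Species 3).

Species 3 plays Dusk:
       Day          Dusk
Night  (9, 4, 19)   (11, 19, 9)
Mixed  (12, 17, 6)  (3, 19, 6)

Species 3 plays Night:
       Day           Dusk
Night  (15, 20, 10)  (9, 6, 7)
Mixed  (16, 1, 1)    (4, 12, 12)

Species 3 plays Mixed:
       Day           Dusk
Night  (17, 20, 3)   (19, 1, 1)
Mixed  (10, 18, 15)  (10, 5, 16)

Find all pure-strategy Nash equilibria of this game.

Species 1 against (Day, Dusk): payoffs 9, 12 → best response Mixed.
Species 1 against (Day, Night): payoffs 15, 16 → best response Mixed.
Species 1 against (Day, Mixed): payoffs 17, 10 → best response Night.
Species 1 against (Dusk, Dusk): payoffs 11, 3 → best response Night.
Species 1 against (Dusk, Night): payoffs 9, 4 → best response Night.
Species 1 against (Dusk, Mixed): payoffs 19, 10 → best response Night.
Species 2 against (Night, Dusk): payoffs 4, 19 → best response Dusk.
Species 2 against (Night, Night): payoffs 20, 6 → best response Day.
Species 2 against (Night, Mixed): payoffs 20, 1 → best response Day.
Species 2 against (Mixed, Dusk): payoffs 17, 19 → best response Dusk.
Species 2 against (Mixed, Night): payoffs 1, 12 → best response Dusk.
Species 2 against (Mixed, Mixed): payoffs 18, 5 → best response Day.
Species 3 against (Night, Day): payoffs 19, 10, 3 → best response Dusk.
Species 3 against (Night, Dusk): payoffs 9, 7, 1 → best response Dusk.
Species 3 against (Mixed, Day): payoffs 6, 1, 15 → best response Mixed.
Species 3 against (Mixed, Dusk): payoffs 6, 12, 16 → best response Mixed.
Mutual best responses: (Night, Dusk, Dusk).

(Night, Dusk, Dusk)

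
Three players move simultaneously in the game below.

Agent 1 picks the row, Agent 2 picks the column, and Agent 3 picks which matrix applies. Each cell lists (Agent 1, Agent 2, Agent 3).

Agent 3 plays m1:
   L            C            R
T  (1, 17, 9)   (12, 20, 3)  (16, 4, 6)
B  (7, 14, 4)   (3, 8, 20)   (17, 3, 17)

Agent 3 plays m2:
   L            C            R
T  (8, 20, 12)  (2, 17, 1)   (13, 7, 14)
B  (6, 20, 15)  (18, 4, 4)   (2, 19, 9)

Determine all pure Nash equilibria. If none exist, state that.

The pure Nash equilibria are (T, L, m2), (T, C, m1).

For each strategy profile, look for a profitable unilateral deviation.
(T, L, m1): Agent 1 can switch to B (1 → 7). Not NE.
(T, L, m2): Agent 1 gets 8, best alternative 6; Agent 2 gets 20, best alternative 17; Agent 3 gets 12, best alternative 9. No profitable deviation — NE.
(T, C, m1): Agent 1 gets 12, best alternative 3; Agent 2 gets 20, best alternative 17; Agent 3 gets 3, best alternative 1. No profitable deviation — NE.
(T, C, m2): Agent 1 can switch to B (2 → 18). Not NE.
(T, R, m1): Agent 1 can switch to B (16 → 17). Not NE.
(T, R, m2): Agent 2 can switch to L (7 → 20). Not NE.
(B, L, m1): Agent 3 can switch to m2 (4 → 15). Not NE.
(B, L, m2): Agent 1 can switch to T (6 → 8). Not NE.
(B, C, m1): Agent 1 can switch to T (3 → 12). Not NE.
(B, C, m2): Agent 2 can switch to L (4 → 20). Not NE.
(B, R, m1): Agent 2 can switch to L (3 → 14). Not NE.
(B, R, m2): Agent 1 can switch to T (2 → 13). Not NE.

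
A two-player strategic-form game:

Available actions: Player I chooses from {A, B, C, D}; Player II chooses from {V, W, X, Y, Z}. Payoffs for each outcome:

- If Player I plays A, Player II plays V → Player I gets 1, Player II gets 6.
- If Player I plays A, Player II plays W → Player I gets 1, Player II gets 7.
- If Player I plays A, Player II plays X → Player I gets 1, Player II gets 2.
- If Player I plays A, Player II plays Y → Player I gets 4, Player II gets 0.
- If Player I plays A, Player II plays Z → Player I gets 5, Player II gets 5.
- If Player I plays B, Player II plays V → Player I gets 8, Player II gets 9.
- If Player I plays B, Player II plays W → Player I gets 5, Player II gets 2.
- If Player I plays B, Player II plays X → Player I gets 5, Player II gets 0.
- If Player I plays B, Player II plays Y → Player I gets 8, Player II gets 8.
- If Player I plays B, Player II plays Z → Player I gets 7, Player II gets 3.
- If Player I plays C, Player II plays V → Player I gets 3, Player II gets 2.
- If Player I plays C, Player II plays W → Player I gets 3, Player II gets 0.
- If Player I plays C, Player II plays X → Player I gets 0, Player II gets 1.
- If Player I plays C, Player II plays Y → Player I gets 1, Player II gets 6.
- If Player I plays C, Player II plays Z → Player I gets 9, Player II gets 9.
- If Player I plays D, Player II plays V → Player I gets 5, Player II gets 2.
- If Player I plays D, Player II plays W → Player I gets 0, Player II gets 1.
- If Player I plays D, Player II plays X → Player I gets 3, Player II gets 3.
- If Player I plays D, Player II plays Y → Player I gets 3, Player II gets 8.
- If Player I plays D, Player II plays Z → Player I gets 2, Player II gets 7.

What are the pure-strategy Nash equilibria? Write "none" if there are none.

For each player, find the best response to each opponent profile; mutual best responses are the pure NE.
Player I against V: payoffs 1, 8, 3, 5 → best response B.
Player I against W: payoffs 1, 5, 3, 0 → best response B.
Player I against X: payoffs 1, 5, 0, 3 → best response B.
Player I against Y: payoffs 4, 8, 1, 3 → best response B.
Player I against Z: payoffs 5, 7, 9, 2 → best response C.
Player II against A: payoffs 6, 7, 2, 0, 5 → best response W.
Player II against B: payoffs 9, 2, 0, 8, 3 → best response V.
Player II against C: payoffs 2, 0, 1, 6, 9 → best response Z.
Player II against D: payoffs 2, 1, 3, 8, 7 → best response Y.
Mutual best responses: (B, V); (C, Z).

The pure Nash equilibria are (B, V), (C, Z).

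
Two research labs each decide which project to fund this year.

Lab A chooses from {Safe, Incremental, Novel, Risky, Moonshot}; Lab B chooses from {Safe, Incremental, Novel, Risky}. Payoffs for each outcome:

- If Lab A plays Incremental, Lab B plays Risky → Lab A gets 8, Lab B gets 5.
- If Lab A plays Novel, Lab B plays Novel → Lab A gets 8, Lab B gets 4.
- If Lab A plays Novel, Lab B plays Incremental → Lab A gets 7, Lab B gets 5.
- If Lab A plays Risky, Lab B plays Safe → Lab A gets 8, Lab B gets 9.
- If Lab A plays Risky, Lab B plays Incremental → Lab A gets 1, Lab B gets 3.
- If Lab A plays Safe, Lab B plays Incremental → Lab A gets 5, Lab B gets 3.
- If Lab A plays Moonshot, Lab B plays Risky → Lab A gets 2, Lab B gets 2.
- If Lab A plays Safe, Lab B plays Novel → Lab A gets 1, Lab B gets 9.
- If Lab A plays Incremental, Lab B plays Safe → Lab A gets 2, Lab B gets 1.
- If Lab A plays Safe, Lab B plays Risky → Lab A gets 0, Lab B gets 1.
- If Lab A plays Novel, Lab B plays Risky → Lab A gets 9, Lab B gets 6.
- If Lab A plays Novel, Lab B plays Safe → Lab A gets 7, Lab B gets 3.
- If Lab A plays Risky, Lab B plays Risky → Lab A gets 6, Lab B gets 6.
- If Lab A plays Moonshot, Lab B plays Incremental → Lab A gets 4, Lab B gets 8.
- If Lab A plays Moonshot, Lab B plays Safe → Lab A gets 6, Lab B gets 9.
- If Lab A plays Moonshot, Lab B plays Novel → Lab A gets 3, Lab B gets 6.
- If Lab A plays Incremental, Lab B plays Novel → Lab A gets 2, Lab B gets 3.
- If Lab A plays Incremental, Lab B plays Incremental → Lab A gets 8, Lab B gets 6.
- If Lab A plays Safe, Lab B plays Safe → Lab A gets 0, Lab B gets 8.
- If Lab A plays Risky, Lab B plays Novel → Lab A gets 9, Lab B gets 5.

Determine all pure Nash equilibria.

For each strategy profile, look for a profitable unilateral deviation.
(Safe, Safe): Lab A can switch to Incremental (0 → 2). Not NE.
(Safe, Incremental): Lab A can switch to Incremental (5 → 8). Not NE.
(Safe, Novel): Lab A can switch to Incremental (1 → 2). Not NE.
(Safe, Risky): Lab A can switch to Incremental (0 → 8). Not NE.
(Incremental, Safe): Lab A can switch to Novel (2 → 7). Not NE.
(Incremental, Incremental): Lab A gets 8, best alternative 7; Lab B gets 6, best alternative 5. No profitable deviation — NE.
(Incremental, Novel): Lab A can switch to Novel (2 → 8). Not NE.
(Incremental, Risky): Lab A can switch to Novel (8 → 9). Not NE.
(Novel, Safe): Lab A can switch to Risky (7 → 8). Not NE.
(Novel, Incremental): Lab A can switch to Incremental (7 → 8). Not NE.
(Novel, Novel): Lab A can switch to Risky (8 → 9). Not NE.
(Novel, Risky): Lab A gets 9, best alternative 8; Lab B gets 6, best alternative 5. No profitable deviation — NE.
(Risky, Safe): Lab A gets 8, best alternative 7; Lab B gets 9, best alternative 6. No profitable deviation — NE.
(Risky, Incremental): Lab A can switch to Safe (1 → 5). Not NE.
(Risky, Novel): Lab B can switch to Safe (5 → 9). Not NE.
(The remaining 5 profiles each have a profitable deviation by the same check.)

The pure Nash equilibria are (Incremental, Incremental) and (Novel, Risky) and (Risky, Safe).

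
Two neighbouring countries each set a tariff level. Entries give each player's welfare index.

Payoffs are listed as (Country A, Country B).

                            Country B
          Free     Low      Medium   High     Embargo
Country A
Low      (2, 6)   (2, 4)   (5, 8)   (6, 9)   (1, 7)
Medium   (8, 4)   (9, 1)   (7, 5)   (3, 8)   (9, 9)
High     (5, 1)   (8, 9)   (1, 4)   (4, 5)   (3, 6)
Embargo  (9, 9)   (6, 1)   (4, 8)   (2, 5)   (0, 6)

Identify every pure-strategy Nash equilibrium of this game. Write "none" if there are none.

Country A against Free: payoffs 2, 8, 5, 9 → best response Embargo.
Country A against Low: payoffs 2, 9, 8, 6 → best response Medium.
Country A against Medium: payoffs 5, 7, 1, 4 → best response Medium.
Country A against High: payoffs 6, 3, 4, 2 → best response Low.
Country A against Embargo: payoffs 1, 9, 3, 0 → best response Medium.
Country B against Low: payoffs 6, 4, 8, 9, 7 → best response High.
Country B against Medium: payoffs 4, 1, 5, 8, 9 → best response Embargo.
Country B against High: payoffs 1, 9, 4, 5, 6 → best response Low.
Country B against Embargo: payoffs 9, 1, 8, 5, 6 → best response Free.
Mutual best responses: (Low, High); (Medium, Embargo); (Embargo, Free).

(Low, High) and (Medium, Embargo) and (Embargo, Free)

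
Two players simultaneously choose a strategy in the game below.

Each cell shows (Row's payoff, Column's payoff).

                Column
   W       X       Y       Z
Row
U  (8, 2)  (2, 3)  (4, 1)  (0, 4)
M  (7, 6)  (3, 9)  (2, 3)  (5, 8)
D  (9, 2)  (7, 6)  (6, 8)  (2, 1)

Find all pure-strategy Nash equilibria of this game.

The unique pure-strategy Nash equilibrium is (D, Y).

Row against W: payoffs 8, 7, 9 → best response D.
Row against X: payoffs 2, 3, 7 → best response D.
Row against Y: payoffs 4, 2, 6 → best response D.
Row against Z: payoffs 0, 5, 2 → best response M.
Column against U: payoffs 2, 3, 1, 4 → best response Z.
Column against M: payoffs 6, 9, 3, 8 → best response X.
Column against D: payoffs 2, 6, 8, 1 → best response Y.
Mutual best responses: (D, Y).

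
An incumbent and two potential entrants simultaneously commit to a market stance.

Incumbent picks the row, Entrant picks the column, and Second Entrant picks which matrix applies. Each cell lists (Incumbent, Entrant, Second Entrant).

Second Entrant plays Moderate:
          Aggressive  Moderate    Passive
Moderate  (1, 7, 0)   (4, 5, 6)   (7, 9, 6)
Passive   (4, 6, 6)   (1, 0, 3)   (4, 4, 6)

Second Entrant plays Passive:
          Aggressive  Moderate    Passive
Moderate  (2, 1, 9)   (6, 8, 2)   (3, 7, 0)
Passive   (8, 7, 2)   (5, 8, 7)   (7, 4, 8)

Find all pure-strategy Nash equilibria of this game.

Incumbent against (Aggressive, Moderate): payoffs 1, 4 → best response Passive.
Incumbent against (Aggressive, Passive): payoffs 2, 8 → best response Passive.
Incumbent against (Moderate, Moderate): payoffs 4, 1 → best response Moderate.
Incumbent against (Moderate, Passive): payoffs 6, 5 → best response Moderate.
Incumbent against (Passive, Moderate): payoffs 7, 4 → best response Moderate.
Incumbent against (Passive, Passive): payoffs 3, 7 → best response Passive.
Entrant against (Moderate, Moderate): payoffs 7, 5, 9 → best response Passive.
Entrant against (Moderate, Passive): payoffs 1, 8, 7 → best response Moderate.
Entrant against (Passive, Moderate): payoffs 6, 0, 4 → best response Aggressive.
Entrant against (Passive, Passive): payoffs 7, 8, 4 → best response Moderate.
Second Entrant against (Moderate, Aggressive): payoffs 0, 9 → best response Passive.
Second Entrant against (Moderate, Moderate): payoffs 6, 2 → best response Moderate.
Second Entrant against (Moderate, Passive): payoffs 6, 0 → best response Moderate.
Second Entrant against (Passive, Aggressive): payoffs 6, 2 → best response Moderate.
Second Entrant against (Passive, Moderate): payoffs 3, 7 → best response Passive.
Second Entrant against (Passive, Passive): payoffs 6, 8 → best response Passive.
Mutual best responses: (Moderate, Passive, Moderate); (Passive, Aggressive, Moderate).

(Moderate, Passive, Moderate), (Passive, Aggressive, Moderate)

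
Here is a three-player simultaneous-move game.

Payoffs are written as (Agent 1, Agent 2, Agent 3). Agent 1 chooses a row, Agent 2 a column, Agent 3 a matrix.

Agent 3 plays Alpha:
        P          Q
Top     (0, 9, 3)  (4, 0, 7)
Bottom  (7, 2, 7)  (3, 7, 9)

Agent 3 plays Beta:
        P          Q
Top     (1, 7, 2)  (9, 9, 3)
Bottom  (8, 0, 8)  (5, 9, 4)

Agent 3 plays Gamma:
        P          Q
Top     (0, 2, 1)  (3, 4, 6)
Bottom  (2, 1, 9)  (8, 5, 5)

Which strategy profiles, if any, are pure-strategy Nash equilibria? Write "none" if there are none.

This game has no pure Nash equilibrium.

For each player, find the best response to each opponent profile; mutual best responses are the pure NE.
Agent 1 against (P, Alpha): payoffs 0, 7 → best response Bottom.
Agent 1 against (P, Beta): payoffs 1, 8 → best response Bottom.
Agent 1 against (P, Gamma): payoffs 0, 2 → best response Bottom.
Agent 1 against (Q, Alpha): payoffs 4, 3 → best response Top.
Agent 1 against (Q, Beta): payoffs 9, 5 → best response Top.
Agent 1 against (Q, Gamma): payoffs 3, 8 → best response Bottom.
Agent 2 against (Top, Alpha): payoffs 9, 0 → best response P.
Agent 2 against (Top, Beta): payoffs 7, 9 → best response Q.
Agent 2 against (Top, Gamma): payoffs 2, 4 → best response Q.
Agent 2 against (Bottom, Alpha): payoffs 2, 7 → best response Q.
Agent 2 against (Bottom, Beta): payoffs 0, 9 → best response Q.
Agent 2 against (Bottom, Gamma): payoffs 1, 5 → best response Q.
Agent 3 against (Top, P): payoffs 3, 2, 1 → best response Alpha.
Agent 3 against (Top, Q): payoffs 7, 3, 6 → best response Alpha.
Agent 3 against (Bottom, P): payoffs 7, 8, 9 → best response Gamma.
Agent 3 against (Bottom, Q): payoffs 9, 4, 5 → best response Alpha.
No profile is a mutual best response for all players.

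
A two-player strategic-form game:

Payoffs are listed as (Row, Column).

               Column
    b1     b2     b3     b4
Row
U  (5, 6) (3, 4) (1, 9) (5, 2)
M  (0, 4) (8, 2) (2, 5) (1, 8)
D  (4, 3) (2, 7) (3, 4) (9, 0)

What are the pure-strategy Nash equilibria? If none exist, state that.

none

(U, b1): Column can switch to b3 (6 → 9). Not NE.
(U, b2): Row can switch to M (3 → 8). Not NE.
(U, b3): Row can switch to M (1 → 2). Not NE.
(U, b4): Row can switch to D (5 → 9). Not NE.
(M, b1): Row can switch to U (0 → 5). Not NE.
(M, b2): Column can switch to b1 (2 → 4). Not NE.
(M, b3): Row can switch to D (2 → 3). Not NE.
(M, b4): Row can switch to U (1 → 5). Not NE.
(The remaining 4 profiles each have a profitable deviation by the same check.)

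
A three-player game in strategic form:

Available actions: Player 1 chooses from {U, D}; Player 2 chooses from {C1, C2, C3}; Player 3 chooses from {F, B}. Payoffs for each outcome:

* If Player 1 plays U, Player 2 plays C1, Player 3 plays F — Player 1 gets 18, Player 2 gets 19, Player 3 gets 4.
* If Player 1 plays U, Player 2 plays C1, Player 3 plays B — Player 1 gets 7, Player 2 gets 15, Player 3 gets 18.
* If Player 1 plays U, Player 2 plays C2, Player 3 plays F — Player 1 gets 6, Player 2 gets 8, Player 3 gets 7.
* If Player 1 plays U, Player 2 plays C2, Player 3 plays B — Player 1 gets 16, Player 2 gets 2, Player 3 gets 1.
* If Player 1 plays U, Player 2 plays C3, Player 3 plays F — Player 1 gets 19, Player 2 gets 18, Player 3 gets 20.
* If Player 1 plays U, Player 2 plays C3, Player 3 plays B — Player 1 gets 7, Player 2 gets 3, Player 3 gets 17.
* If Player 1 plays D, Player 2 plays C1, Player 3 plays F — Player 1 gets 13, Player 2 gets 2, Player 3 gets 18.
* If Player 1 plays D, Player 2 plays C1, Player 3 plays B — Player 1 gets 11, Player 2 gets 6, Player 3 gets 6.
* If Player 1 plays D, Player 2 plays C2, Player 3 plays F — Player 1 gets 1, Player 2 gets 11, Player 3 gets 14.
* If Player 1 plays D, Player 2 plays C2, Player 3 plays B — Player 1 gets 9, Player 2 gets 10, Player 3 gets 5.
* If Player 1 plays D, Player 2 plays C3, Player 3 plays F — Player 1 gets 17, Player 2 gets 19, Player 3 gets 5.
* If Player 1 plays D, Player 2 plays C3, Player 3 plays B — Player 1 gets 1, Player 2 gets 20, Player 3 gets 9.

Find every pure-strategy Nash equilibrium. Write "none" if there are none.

Mark each player's best response to every combination of opponents' strategies; a profile where every player is best-responding is a pure Nash equilibrium.
Player 1 against (C1, F): payoffs 18, 13 → best response U.
Player 1 against (C1, B): payoffs 7, 11 → best response D.
Player 1 against (C2, F): payoffs 6, 1 → best response U.
Player 1 against (C2, B): payoffs 16, 9 → best response U.
Player 1 against (C3, F): payoffs 19, 17 → best response U.
Player 1 against (C3, B): payoffs 7, 1 → best response U.
Player 2 against (U, F): payoffs 19, 8, 18 → best response C1.
Player 2 against (U, B): payoffs 15, 2, 3 → best response C1.
Player 2 against (D, F): payoffs 2, 11, 19 → best response C3.
Player 2 against (D, B): payoffs 6, 10, 20 → best response C3.
Player 3 against (U, C1): payoffs 4, 18 → best response B.
Player 3 against (U, C2): payoffs 7, 1 → best response F.
Player 3 against (U, C3): payoffs 20, 17 → best response F.
Player 3 against (D, C1): payoffs 18, 6 → best response F.
Player 3 against (D, C2): payoffs 14, 5 → best response F.
Player 3 against (D, C3): payoffs 5, 9 → best response B.
No profile is a mutual best response for all players.

none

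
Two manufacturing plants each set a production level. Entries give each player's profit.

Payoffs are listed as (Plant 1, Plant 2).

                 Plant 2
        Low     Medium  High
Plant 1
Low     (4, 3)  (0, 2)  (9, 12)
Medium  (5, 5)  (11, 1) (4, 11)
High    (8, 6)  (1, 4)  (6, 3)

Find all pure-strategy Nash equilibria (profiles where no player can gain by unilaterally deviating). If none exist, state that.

The pure Nash equilibria are (Low, High); (High, Low).

Plant 1 against Low: payoffs 4, 5, 8 → best response High.
Plant 1 against Medium: payoffs 0, 11, 1 → best response Medium.
Plant 1 against High: payoffs 9, 4, 6 → best response Low.
Plant 2 against Low: payoffs 3, 2, 12 → best response High.
Plant 2 against Medium: payoffs 5, 1, 11 → best response High.
Plant 2 against High: payoffs 6, 4, 3 → best response Low.
Mutual best responses: (Low, High); (High, Low).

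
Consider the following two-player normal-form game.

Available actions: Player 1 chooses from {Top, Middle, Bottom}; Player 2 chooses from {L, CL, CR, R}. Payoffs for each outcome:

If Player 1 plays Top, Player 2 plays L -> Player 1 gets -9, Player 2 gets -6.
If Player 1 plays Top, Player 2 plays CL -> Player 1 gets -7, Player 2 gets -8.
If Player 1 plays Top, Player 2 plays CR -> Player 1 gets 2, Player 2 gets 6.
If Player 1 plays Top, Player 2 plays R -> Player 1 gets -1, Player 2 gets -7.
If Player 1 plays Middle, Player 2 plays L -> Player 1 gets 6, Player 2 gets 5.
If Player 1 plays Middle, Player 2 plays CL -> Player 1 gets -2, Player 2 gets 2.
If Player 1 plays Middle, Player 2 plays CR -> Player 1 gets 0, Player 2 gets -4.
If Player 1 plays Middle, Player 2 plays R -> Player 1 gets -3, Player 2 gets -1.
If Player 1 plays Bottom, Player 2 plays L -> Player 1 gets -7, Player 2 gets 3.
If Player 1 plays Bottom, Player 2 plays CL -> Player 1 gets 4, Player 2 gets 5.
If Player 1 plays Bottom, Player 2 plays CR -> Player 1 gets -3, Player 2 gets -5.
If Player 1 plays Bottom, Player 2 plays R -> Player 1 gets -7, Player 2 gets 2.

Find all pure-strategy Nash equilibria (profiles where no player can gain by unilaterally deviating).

(Top, L): Player 1 can switch to Middle (-9 → 6). Not NE.
(Top, CL): Player 1 can switch to Middle (-7 → -2). Not NE.
(Top, CR): Player 1 gets 2, best alternative 0; Player 2 gets 6, best alternative -6. No profitable deviation — NE.
(Top, R): Player 2 can switch to L (-7 → -6). Not NE.
(Middle, L): Player 1 gets 6, best alternative -7; Player 2 gets 5, best alternative 2. No profitable deviation — NE.
(Middle, CL): Player 1 can switch to Bottom (-2 → 4). Not NE.
(Middle, CR): Player 1 can switch to Top (0 → 2). Not NE.
(Middle, R): Player 1 can switch to Top (-3 → -1). Not NE.
(Bottom, L): Player 1 can switch to Middle (-7 → 6). Not NE.
(Bottom, CL): Player 1 gets 4, best alternative -2; Player 2 gets 5, best alternative 3. No profitable deviation — NE.
(Bottom, CR): Player 1 can switch to Top (-3 → 2). Not NE.
(The remaining 1 profile has a profitable deviation by the same check.)

(Top, CR) and (Middle, L) and (Bottom, CL)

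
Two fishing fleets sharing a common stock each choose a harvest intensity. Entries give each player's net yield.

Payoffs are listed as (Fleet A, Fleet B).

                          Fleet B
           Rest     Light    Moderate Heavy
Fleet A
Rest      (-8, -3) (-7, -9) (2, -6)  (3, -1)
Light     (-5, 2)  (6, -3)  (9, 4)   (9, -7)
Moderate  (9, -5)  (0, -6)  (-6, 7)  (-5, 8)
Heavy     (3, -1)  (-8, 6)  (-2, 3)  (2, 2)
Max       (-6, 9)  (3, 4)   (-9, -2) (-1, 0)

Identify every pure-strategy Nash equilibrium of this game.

Pure NE: (Light, Moderate)

Fleet A against Rest: payoffs -8, -5, 9, 3, -6 → best response Moderate.
Fleet A against Light: payoffs -7, 6, 0, -8, 3 → best response Light.
Fleet A against Moderate: payoffs 2, 9, -6, -2, -9 → best response Light.
Fleet A against Heavy: payoffs 3, 9, -5, 2, -1 → best response Light.
Fleet B against Rest: payoffs -3, -9, -6, -1 → best response Heavy.
Fleet B against Light: payoffs 2, -3, 4, -7 → best response Moderate.
Fleet B against Moderate: payoffs -5, -6, 7, 8 → best response Heavy.
Fleet B against Heavy: payoffs -1, 6, 3, 2 → best response Light.
Fleet B against Max: payoffs 9, 4, -2, 0 → best response Rest.
Mutual best responses: (Light, Moderate).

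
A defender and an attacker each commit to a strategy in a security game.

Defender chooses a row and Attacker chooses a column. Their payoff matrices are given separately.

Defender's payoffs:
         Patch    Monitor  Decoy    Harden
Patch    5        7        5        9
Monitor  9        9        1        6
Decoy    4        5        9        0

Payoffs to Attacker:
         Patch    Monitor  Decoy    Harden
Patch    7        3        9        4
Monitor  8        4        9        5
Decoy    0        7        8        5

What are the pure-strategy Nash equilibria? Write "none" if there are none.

(Patch, Patch): Defender can switch to Monitor (5 → 9). Not NE.
(Patch, Monitor): Defender can switch to Monitor (7 → 9). Not NE.
(Patch, Decoy): Defender can switch to Decoy (5 → 9). Not NE.
(Patch, Harden): Attacker can switch to Patch (4 → 7). Not NE.
(Monitor, Patch): Attacker can switch to Decoy (8 → 9). Not NE.
(Monitor, Monitor): Attacker can switch to Patch (4 → 8). Not NE.
(Monitor, Decoy): Defender can switch to Patch (1 → 5). Not NE.
(Monitor, Harden): Defender can switch to Patch (6 → 9). Not NE.
(Decoy, Patch): Defender can switch to Patch (4 → 5). Not NE.
(Decoy, Monitor): Defender can switch to Patch (5 → 7). Not NE.
(Decoy, Decoy): Defender gets 9, best alternative 5; Attacker gets 8, best alternative 7. No profitable deviation — NE.
(Decoy, Harden): Defender can switch to Patch (0 → 9). Not NE.

Pure NE: (Decoy, Decoy)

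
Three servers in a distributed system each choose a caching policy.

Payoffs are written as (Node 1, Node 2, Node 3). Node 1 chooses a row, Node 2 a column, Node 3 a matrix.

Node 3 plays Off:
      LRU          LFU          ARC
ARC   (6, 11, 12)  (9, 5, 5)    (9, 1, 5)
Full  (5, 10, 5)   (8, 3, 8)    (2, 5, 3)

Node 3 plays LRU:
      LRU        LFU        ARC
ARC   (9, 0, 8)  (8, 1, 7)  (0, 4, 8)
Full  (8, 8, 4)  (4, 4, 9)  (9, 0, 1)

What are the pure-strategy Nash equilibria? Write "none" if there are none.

Check each profile: it is a Nash equilibrium iff no player can strictly gain by switching unilaterally.
(ARC, LRU, Off): Node 1 gets 6, best alternative 5; Node 2 gets 11, best alternative 5; Node 3 gets 12, best alternative 8. No profitable deviation — NE.
(ARC, LRU, LRU): Node 2 can switch to LFU (0 → 1). Not NE.
(ARC, LFU, Off): Node 2 can switch to LRU (5 → 11). Not NE.
(ARC, LFU, LRU): Node 2 can switch to ARC (1 → 4). Not NE.
(ARC, ARC, Off): Node 2 can switch to LRU (1 → 11). Not NE.
(ARC, ARC, LRU): Node 1 can switch to Full (0 → 9). Not NE.
(Full, LRU, Off): Node 1 can switch to ARC (5 → 6). Not NE.
(Full, LRU, LRU): Node 1 can switch to ARC (8 → 9). Not NE.
(Full, LFU, Off): Node 1 can switch to ARC (8 → 9). Not NE.
(Full, LFU, LRU): Node 1 can switch to ARC (4 → 8). Not NE.
(Full, ARC, Off): Node 1 can switch to ARC (2 → 9). Not NE.
(Full, ARC, LRU): Node 2 can switch to LRU (0 → 8). Not NE.

The unique pure-strategy Nash equilibrium is (ARC, LRU, Off).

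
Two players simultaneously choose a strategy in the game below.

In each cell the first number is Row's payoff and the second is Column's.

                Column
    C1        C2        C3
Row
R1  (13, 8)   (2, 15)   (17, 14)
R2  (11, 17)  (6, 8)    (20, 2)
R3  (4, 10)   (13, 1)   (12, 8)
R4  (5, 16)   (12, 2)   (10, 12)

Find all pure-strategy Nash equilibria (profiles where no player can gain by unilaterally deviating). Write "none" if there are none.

(R1, C1): Column can switch to C2 (8 → 15). Not NE.
(R1, C2): Row can switch to R2 (2 → 6). Not NE.
(R1, C3): Row can switch to R2 (17 → 20). Not NE.
(R2, C1): Row can switch to R1 (11 → 13). Not NE.
(R2, C2): Row can switch to R3 (6 → 13). Not NE.
(R2, C3): Column can switch to C1 (2 → 17). Not NE.
(R3, C1): Row can switch to R1 (4 → 13). Not NE.
(R3, C2): Column can switch to C1 (1 → 10). Not NE.
(R3, C3): Row can switch to R1 (12 → 17). Not NE.
(R4, C1): Row can switch to R1 (5 → 13). Not NE.
(R4, C2): Row can switch to R3 (12 → 13). Not NE.
(R4, C3): Row can switch to R1 (10 → 17). Not NE.

No pure-strategy Nash equilibrium.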